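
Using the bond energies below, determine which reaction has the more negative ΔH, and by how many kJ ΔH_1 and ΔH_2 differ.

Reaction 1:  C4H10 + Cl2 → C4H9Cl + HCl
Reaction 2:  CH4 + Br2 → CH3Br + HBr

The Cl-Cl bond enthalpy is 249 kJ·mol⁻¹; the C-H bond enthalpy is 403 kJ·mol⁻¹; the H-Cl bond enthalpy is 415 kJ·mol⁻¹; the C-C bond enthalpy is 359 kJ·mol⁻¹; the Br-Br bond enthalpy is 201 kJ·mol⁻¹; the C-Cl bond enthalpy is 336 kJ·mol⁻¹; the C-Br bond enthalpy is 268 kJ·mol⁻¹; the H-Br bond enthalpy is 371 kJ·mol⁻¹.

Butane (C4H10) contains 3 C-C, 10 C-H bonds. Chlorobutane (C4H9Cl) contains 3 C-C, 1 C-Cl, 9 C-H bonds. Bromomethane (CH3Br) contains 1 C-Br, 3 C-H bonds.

Reaction 1, by 64 kJ

Reaction 1:
  Bonds broken (reactants):
    C-C: 3 × 359 = 1077
    C-H: 10 × 403 = 4030
    Cl-Cl: 1 × 249 = 249
    Σ(broken) = 5356 kJ
  Bonds formed (products):
    C-C: 3 × 359 = 1077
    C-Cl: 1 × 336 = 336
    C-H: 9 × 403 = 3627
    H-Cl: 1 × 415 = 415
    Σ(formed) = 5455 kJ
  ΔH_1 = 5356 − 5455 = −99 kJ
Reaction 2:
  Bonds broken (reactants):
    Br-Br: 1 × 201 = 201
    C-H: 4 × 403 = 1612
    Σ(broken) = 1813 kJ
  Bonds formed (products):
    C-Br: 1 × 268 = 268
    C-H: 3 × 403 = 1209
    H-Br: 1 × 371 = 371
    Σ(formed) = 1848 kJ
  ΔH_2 = 1813 − 1848 = −35 kJ
ΔH_1 − ΔH_2 = −64 kJ, so reaction 1 has the more negative ΔH; |ΔH_1 − ΔH_2| = 64 kJ.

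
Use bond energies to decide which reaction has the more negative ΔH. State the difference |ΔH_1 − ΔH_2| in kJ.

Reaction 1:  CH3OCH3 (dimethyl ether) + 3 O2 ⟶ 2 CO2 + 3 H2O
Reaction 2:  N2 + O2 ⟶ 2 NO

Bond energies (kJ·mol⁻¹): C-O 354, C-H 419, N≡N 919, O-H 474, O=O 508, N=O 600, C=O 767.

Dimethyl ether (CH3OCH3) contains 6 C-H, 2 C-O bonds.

Reaction 1:
  Bonds broken (reactants):
    C-H: 6 × 419 = 2514
    C-O: 2 × 354 = 708
    O=O: 3 × 508 = 1524
    Σ(broken) = 4746 kJ
  Bonds formed (products):
    C=O: 4 × 767 = 3068
    O-H: 6 × 474 = 2844
    Σ(formed) = 5912 kJ
  ΔH_1 = 4746 − 5912 = −1166 kJ
Reaction 2:
  Bonds broken (reactants):
    N≡N: 1 × 919 = 919
    O=O: 1 × 508 = 508
    Σ(broken) = 1427 kJ
  Bonds formed (products):
    N=O: 2 × 600 = 1200
    Σ(formed) = 1200 kJ
  ΔH_2 = 1427 − 1200 = +227 kJ
ΔH_1 − ΔH_2 = −1393 kJ, so reaction 1 has the more negative ΔH; |ΔH_1 − ΔH_2| = 1393 kJ.

Reaction 1, by 1393 kJ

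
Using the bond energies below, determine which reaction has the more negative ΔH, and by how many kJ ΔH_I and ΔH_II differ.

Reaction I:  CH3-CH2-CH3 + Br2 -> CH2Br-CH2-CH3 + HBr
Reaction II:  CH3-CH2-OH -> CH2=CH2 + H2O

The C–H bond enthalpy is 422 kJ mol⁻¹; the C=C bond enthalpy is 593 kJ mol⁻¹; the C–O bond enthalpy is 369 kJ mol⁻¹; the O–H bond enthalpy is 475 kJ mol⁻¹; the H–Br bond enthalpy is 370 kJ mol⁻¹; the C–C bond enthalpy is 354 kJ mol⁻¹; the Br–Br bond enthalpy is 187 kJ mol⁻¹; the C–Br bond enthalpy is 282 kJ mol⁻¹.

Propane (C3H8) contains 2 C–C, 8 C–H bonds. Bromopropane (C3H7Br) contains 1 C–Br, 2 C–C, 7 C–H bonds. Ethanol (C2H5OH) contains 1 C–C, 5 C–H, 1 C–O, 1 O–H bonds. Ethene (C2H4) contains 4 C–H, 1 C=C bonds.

Reaction I:
  Bonds broken (reactants):
    Br–Br: 1 × 187 = 187
    C–C: 2 × 354 = 708
    C–H: 8 × 422 = 3376
    Σ(broken) = 4271 kJ
  Bonds formed (products):
    C–Br: 1 × 282 = 282
    C–C: 2 × 354 = 708
    C–H: 7 × 422 = 2954
    H–Br: 1 × 370 = 370
    Σ(formed) = 4314 kJ
  ΔH_I = 4271 − 4314 = −43 kJ
Reaction II:
  Bonds broken (reactants):
    C–C: 1 × 354 = 354
    C–H: 5 × 422 = 2110
    C–O: 1 × 369 = 369
    O–H: 1 × 475 = 475
    Σ(broken) = 3308 kJ
  Bonds formed (products):
    C–H: 4 × 422 = 1688
    C=C: 1 × 593 = 593
    O–H: 2 × 475 = 950
    Σ(formed) = 3231 kJ
  ΔH_II = 3308 − 3231 = +77 kJ
ΔH_I − ΔH_II = −120 kJ, so reaction I has the more negative ΔH; |ΔH_I − ΔH_II| = 120 kJ.

Reaction I, by 120 kJ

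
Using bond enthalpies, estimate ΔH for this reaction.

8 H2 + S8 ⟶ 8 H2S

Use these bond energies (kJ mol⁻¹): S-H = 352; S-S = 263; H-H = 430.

Bonds broken (reactants):
  H-H: 8 × 430 = 3440
  S-S: 8 × 263 = 2104
  Σ(broken) = 5544 kJ
Bonds formed (products):
  S-H: 16 × 352 = 5632
  Σ(formed) = 5632 kJ
ΔH = Σ(broken) − Σ(formed) = 5544 − 5632 = −88 kJ

ΔH ≈ −88 kJ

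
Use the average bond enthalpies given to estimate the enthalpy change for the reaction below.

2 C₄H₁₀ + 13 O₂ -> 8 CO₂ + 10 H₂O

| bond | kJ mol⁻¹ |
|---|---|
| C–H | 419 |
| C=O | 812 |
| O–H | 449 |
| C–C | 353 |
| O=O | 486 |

Bonds broken (reactants):
  C–C: 6 × 353 = 2118
  C–H: 20 × 419 = 8380
  O=O: 13 × 486 = 6318
  Σ(broken) = 16816 kJ
Bonds formed (products):
  C=O: 16 × 812 = 12992
  O–H: 20 × 449 = 8980
  Σ(formed) = 21972 kJ
ΔH = Σ(broken) − Σ(formed) = 16816 − 21972 = −5156 kJ

ΔH ≈ −5156 kJ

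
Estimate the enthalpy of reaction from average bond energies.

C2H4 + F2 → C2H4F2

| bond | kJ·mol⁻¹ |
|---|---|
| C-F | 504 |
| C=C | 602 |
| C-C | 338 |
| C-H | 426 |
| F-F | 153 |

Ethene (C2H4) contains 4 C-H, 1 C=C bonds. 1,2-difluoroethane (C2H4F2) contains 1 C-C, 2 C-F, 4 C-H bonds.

Bonds broken (reactants):
  C-H: 4 × 426 = 1704
  C=C: 1 × 602 = 602
  F-F: 1 × 153 = 153
  Σ(broken) = 2459 kJ
Bonds formed (products):
  C-C: 1 × 338 = 338
  C-F: 2 × 504 = 1008
  C-H: 4 × 426 = 1704
  Σ(formed) = 3050 kJ
ΔH = Σ(broken) − Σ(formed) = 2459 − 3050 = −591 kJ

ΔH ≈ −591 kJ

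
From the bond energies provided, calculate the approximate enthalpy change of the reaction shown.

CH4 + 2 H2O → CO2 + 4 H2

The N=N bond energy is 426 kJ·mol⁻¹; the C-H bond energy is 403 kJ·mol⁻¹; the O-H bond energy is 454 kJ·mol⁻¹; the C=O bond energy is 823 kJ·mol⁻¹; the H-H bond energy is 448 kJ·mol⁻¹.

Bonds broken (reactants):
  C-H: 4 × 403 = 1612
  O-H: 4 × 454 = 1816
  Σ(broken) = 3428 kJ
Bonds formed (products):
  C=O: 2 × 823 = 1646
  H-H: 4 × 448 = 1792
  Σ(formed) = 3438 kJ
ΔH = Σ(broken) − Σ(formed) = 3428 − 3438 = −10 kJ

ΔH ≈ −10 kJ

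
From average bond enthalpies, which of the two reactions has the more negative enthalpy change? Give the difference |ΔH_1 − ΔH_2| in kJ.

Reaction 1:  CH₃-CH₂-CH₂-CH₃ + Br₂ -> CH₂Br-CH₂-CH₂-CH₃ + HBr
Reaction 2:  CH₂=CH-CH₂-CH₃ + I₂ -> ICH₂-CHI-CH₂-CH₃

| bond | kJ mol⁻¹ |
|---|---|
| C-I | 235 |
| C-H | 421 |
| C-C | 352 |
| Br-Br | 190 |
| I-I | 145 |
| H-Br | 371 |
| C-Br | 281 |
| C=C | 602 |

Reaction 1:
  Bonds broken (reactants):
    Br-Br: 1 × 190 = 190
    C-C: 3 × 352 = 1056
    C-H: 10 × 421 = 4210
    Σ(broken) = 5456 kJ
  Bonds formed (products):
    C-Br: 1 × 281 = 281
    C-C: 3 × 352 = 1056
    C-H: 9 × 421 = 3789
    H-Br: 1 × 371 = 371
    Σ(formed) = 5497 kJ
  ΔH_1 = 5456 − 5497 = −41 kJ
Reaction 2:
  Bonds broken (reactants):
    C-C: 2 × 352 = 704
    C-H: 8 × 421 = 3368
    C=C: 1 × 602 = 602
    I-I: 1 × 145 = 145
    Σ(broken) = 4819 kJ
  Bonds formed (products):
    C-C: 3 × 352 = 1056
    C-H: 8 × 421 = 3368
    C-I: 2 × 235 = 470
    Σ(formed) = 4894 kJ
  ΔH_2 = 4819 − 4894 = −75 kJ
ΔH_1 − ΔH_2 = +34 kJ, so reaction 2 has the more negative ΔH; |ΔH_1 − ΔH_2| = 34 kJ.

Reaction 2, by 34 kJ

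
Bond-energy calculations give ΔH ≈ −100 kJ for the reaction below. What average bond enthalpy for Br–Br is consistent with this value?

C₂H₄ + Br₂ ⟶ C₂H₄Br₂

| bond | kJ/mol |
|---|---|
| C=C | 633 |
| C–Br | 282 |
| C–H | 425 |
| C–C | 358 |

D(Br–Br) ≈ 189 kJ/mol

Let D be the Br–Br bond energy.
Σ(broken) = 1×D + 4×425 + 1×633 = 2333 + D
Σ(formed) = 2×282 + 1×358 + 4×425 = 2622
ΔH = Σ(broken) − Σ(formed) = (2333 + D) − (2622) = −289 + D
Setting this equal to −100 kJ gives D = 189 kJ/mol.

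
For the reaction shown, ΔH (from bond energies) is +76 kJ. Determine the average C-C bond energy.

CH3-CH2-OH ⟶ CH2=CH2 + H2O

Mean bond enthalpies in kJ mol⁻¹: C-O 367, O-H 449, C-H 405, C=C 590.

D(C-C) ≈ 343 kJ/mol

Let D be the C-C bond energy.
Σ(broken) = 1×D + 5×405 + 1×367 + 1×449 = 2841 + D
Σ(formed) = 4×405 + 1×590 + 2×449 = 3108
ΔH = Σ(broken) − Σ(formed) = (2841 + D) − (3108) = −267 + D
Setting this equal to +76 kJ gives D = 343 kJ/mol.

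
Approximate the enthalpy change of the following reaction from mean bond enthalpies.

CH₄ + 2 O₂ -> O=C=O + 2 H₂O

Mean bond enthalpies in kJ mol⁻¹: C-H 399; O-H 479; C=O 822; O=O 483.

ΔH ≈ −998 kJ

Bonds broken (reactants):
  C-H: 4 × 399 = 1596
  O=O: 2 × 483 = 966
  Σ(broken) = 2562 kJ
Bonds formed (products):
  C=O: 2 × 822 = 1644
  O-H: 4 × 479 = 1916
  Σ(formed) = 3560 kJ
ΔH = Σ(broken) − Σ(formed) = 2562 − 3560 = −998 kJ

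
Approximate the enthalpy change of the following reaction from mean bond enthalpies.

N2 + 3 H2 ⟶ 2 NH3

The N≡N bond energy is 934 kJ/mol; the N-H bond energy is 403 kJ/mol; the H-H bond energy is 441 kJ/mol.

ΔH ≈ −161 kJ

Bonds broken (reactants):
  H-H: 3 × 441 = 1323
  N≡N: 1 × 934 = 934
  Σ(broken) = 2257 kJ
Bonds formed (products):
  N-H: 6 × 403 = 2418
  Σ(formed) = 2418 kJ
ΔH = Σ(broken) − Σ(formed) = 2257 − 2418 = −161 kJ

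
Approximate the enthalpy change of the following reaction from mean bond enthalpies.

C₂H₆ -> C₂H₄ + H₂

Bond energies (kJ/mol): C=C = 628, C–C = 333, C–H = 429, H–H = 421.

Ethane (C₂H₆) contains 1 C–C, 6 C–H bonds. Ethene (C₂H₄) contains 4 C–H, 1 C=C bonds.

ΔH ≈ +142 kJ

Bonds broken (reactants):
  C–C: 1 × 333 = 333
  C–H: 6 × 429 = 2574
  Σ(broken) = 2907 kJ
Bonds formed (products):
  C–H: 4 × 429 = 1716
  C=C: 1 × 628 = 628
  H–H: 1 × 421 = 421
  Σ(formed) = 2765 kJ
ΔH = Σ(broken) − Σ(formed) = 2907 − 2765 = +142 kJ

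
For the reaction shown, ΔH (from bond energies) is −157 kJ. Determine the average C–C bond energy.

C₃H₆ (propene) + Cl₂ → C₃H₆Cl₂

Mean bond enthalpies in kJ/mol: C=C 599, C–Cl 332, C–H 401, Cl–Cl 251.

D(C–C) ≈ 343 kJ/mol

Let D be the C–C bond energy.
Σ(broken) = 1×D + 6×401 + 1×599 + 1×251 = 3256 + D
Σ(formed) = 2×D + 2×332 + 6×401 = 3070 + 2D
ΔH = Σ(broken) − Σ(formed) = (3256 + D) − (3070 + 2D) = +186 − D
Setting this equal to −157 kJ gives D = 343 kJ/mol.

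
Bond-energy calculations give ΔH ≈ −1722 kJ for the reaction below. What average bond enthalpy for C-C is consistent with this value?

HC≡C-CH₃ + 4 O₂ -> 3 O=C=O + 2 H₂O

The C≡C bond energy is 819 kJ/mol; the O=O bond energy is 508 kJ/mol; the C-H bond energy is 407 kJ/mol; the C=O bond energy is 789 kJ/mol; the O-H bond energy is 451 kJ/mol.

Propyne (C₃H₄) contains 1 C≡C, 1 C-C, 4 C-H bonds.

Let D be the C-C bond energy.
Σ(broken) = 1×819 + 1×D + 4×407 + 4×508 = 4479 + D
Σ(formed) = 6×789 + 4×451 = 6538
ΔH = Σ(broken) − Σ(formed) = (4479 + D) − (6538) = −2059 + D
Setting this equal to −1722 kJ gives D = 337 kJ/mol.

D(C-C) ≈ 337 kJ/mol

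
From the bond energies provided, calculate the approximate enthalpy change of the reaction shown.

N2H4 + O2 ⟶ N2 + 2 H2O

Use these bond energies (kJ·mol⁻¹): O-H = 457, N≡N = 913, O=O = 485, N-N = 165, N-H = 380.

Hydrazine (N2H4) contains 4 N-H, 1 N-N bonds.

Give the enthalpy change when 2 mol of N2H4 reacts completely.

ΔH = −1142 kJ

Bonds broken (reactants):
  N-H: 4 × 380 = 1520
  N-N: 1 × 165 = 165
  O=O: 1 × 485 = 485
  Σ(broken) = 2170 kJ
Bonds formed (products):
  N≡N: 1 × 913 = 913
  O-H: 4 × 457 = 1828
  Σ(formed) = 2741 kJ
ΔH = Σ(broken) − Σ(formed) = 2170 − 2741 = −571 kJ
For 2× the reaction as written: 2 × (−571) = −1142 kJ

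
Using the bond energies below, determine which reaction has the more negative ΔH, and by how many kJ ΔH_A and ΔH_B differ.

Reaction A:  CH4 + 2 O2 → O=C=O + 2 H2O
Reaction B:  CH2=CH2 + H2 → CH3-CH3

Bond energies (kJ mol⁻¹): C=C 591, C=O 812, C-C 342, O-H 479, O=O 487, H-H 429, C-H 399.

Reaction A, by 850 kJ

Reaction A:
  Bonds broken (reactants):
    C-H: 4 × 399 = 1596
    O=O: 2 × 487 = 974
    Σ(broken) = 2570 kJ
  Bonds formed (products):
    C=O: 2 × 812 = 1624
    O-H: 4 × 479 = 1916
    Σ(formed) = 3540 kJ
  ΔH_A = 2570 − 3540 = −970 kJ
Reaction B:
  Bonds broken (reactants):
    C-H: 4 × 399 = 1596
    C=C: 1 × 591 = 591
    H-H: 1 × 429 = 429
    Σ(broken) = 2616 kJ
  Bonds formed (products):
    C-C: 1 × 342 = 342
    C-H: 6 × 399 = 2394
    Σ(formed) = 2736 kJ
  ΔH_B = 2616 − 2736 = −120 kJ
ΔH_A − ΔH_B = −850 kJ, so reaction A has the more negative ΔH; |ΔH_A − ΔH_B| = 850 kJ.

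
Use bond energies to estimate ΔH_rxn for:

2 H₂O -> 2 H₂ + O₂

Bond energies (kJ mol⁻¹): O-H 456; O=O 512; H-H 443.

Bonds broken (reactants):
  O-H: 4 × 456 = 1824
  Σ(broken) = 1824 kJ
Bonds formed (products):
  H-H: 2 × 443 = 886
  O=O: 1 × 512 = 512
  Σ(formed) = 1398 kJ
ΔH = Σ(broken) − Σ(formed) = 1824 − 1398 = +426 kJ

ΔH ≈ +426 kJ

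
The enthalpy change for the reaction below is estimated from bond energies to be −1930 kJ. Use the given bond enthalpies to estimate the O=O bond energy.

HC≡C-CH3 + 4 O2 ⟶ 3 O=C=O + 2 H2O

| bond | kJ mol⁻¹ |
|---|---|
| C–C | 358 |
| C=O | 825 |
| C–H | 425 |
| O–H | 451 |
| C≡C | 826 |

D(O=O) ≈ 485 kJ/mol

Let D be the O=O bond energy.
Σ(broken) = 1×826 + 1×358 + 4×425 + 4×D = 2884 + 4D
Σ(formed) = 6×825 + 4×451 = 6754
ΔH = Σ(broken) − Σ(formed) = (2884 + 4D) − (6754) = −3870 + 4D
Setting this equal to −1930 kJ gives 4D = 1940, so D = 485 kJ/mol.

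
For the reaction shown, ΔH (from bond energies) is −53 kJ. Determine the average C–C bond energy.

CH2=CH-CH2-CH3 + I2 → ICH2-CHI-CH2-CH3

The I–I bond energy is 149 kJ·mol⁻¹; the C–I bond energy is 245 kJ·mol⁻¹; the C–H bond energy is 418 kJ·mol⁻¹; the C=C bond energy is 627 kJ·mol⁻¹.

D(C–C) ≈ 339 kJ/mol

Let D be the C–C bond energy.
Σ(broken) = 2×D + 8×418 + 1×627 + 1×149 = 4120 + 2D
Σ(formed) = 3×D + 8×418 + 2×245 = 3834 + 3D
ΔH = Σ(broken) − Σ(formed) = (4120 + 2D) − (3834 + 3D) = +286 − D
Setting this equal to −53 kJ gives D = 339 kJ/mol.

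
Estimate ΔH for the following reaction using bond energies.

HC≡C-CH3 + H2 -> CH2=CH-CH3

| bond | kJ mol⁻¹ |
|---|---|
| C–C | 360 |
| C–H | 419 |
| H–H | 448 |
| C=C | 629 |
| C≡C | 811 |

ΔH ≈ −208 kJ

Bonds broken (reactants):
  C≡C: 1 × 811 = 811
  C–C: 1 × 360 = 360
  C–H: 4 × 419 = 1676
  H–H: 1 × 448 = 448
  Σ(broken) = 3295 kJ
Bonds formed (products):
  C–C: 1 × 360 = 360
  C–H: 6 × 419 = 2514
  C=C: 1 × 629 = 629
  Σ(formed) = 3503 kJ
ΔH = Σ(broken) − Σ(formed) = 3295 − 3503 = −208 kJ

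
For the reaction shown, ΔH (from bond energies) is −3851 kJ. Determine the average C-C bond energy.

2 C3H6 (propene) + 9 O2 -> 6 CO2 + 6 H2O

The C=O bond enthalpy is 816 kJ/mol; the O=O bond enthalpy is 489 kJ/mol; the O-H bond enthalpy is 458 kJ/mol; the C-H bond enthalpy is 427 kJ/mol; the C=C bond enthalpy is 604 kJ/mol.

Let D be the C-C bond energy.
Σ(broken) = 2×D + 12×427 + 2×604 + 9×489 = 10733 + 2D
Σ(formed) = 12×816 + 12×458 = 15288
ΔH = Σ(broken) − Σ(formed) = (10733 + 2D) − (15288) = −4555 + 2D
Setting this equal to −3851 kJ gives 2D = 704, so D = 352 kJ/mol.

D(C-C) ≈ 352 kJ/mol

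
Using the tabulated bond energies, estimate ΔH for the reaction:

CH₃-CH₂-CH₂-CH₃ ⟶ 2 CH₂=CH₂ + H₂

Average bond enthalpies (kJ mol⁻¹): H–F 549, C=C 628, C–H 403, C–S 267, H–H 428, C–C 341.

ΔH ≈ +145 kJ

Bonds broken (reactants):
  C–C: 3 × 341 = 1023
  C–H: 10 × 403 = 4030
  Σ(broken) = 5053 kJ
Bonds formed (products):
  C–H: 8 × 403 = 3224
  C=C: 2 × 628 = 1256
  H–H: 1 × 428 = 428
  Σ(formed) = 4908 kJ
ΔH = Σ(broken) − Σ(formed) = 5053 − 4908 = +145 kJ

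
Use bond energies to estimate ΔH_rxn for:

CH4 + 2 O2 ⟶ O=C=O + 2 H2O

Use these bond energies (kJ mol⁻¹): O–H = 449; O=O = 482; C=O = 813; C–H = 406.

Bonds broken (reactants):
  C–H: 4 × 406 = 1624
  O=O: 2 × 482 = 964
  Σ(broken) = 2588 kJ
Bonds formed (products):
  C=O: 2 × 813 = 1626
  O–H: 4 × 449 = 1796
  Σ(formed) = 3422 kJ
ΔH = Σ(broken) − Σ(formed) = 2588 − 3422 = −834 kJ

ΔH ≈ −834 kJ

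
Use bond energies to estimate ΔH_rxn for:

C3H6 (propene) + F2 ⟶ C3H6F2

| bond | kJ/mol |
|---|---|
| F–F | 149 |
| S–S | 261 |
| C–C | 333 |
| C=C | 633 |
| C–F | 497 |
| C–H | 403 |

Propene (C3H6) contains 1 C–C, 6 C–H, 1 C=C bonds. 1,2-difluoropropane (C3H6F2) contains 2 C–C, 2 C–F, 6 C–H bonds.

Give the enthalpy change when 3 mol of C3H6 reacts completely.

Bonds broken (reactants):
  C–C: 1 × 333 = 333
  C–H: 6 × 403 = 2418
  C=C: 1 × 633 = 633
  F–F: 1 × 149 = 149
  Σ(broken) = 3533 kJ
Bonds formed (products):
  C–C: 2 × 333 = 666
  C–F: 2 × 497 = 994
  C–H: 6 × 403 = 2418
  Σ(formed) = 4078 kJ
ΔH = Σ(broken) − Σ(formed) = 3533 − 4078 = −545 kJ
For 3× the reaction as written: 3 × (−545) = −1635 kJ

ΔH = −1635 kJ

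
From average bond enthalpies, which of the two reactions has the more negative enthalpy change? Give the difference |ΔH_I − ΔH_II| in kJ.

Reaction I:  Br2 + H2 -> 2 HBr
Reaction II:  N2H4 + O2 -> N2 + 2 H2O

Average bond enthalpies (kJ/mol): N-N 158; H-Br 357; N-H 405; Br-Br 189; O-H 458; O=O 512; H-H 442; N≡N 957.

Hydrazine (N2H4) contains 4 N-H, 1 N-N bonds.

Reaction II, by 416 kJ

Reaction I:
  Bonds broken (reactants):
    Br-Br: 1 × 189 = 189
    H-H: 1 × 442 = 442
    Σ(broken) = 631 kJ
  Bonds formed (products):
    H-Br: 2 × 357 = 714
    Σ(formed) = 714 kJ
  ΔH_I = 631 − 714 = −83 kJ
Reaction II:
  Bonds broken (reactants):
    N-H: 4 × 405 = 1620
    N-N: 1 × 158 = 158
    O=O: 1 × 512 = 512
    Σ(broken) = 2290 kJ
  Bonds formed (products):
    N≡N: 1 × 957 = 957
    O-H: 4 × 458 = 1832
    Σ(formed) = 2789 kJ
  ΔH_II = 2290 − 2789 = −499 kJ
ΔH_I − ΔH_II = +416 kJ, so reaction II has the more negative ΔH; |ΔH_I − ΔH_II| = 416 kJ.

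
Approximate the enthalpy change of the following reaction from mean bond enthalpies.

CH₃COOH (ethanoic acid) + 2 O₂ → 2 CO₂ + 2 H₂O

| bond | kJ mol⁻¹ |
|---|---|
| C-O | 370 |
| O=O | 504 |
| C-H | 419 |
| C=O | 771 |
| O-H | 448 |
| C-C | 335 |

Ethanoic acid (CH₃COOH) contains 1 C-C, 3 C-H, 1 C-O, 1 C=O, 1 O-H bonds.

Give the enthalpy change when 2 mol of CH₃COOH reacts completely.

ΔH = −1374 kJ

Bonds broken (reactants):
  C-C: 1 × 335 = 335
  C-H: 3 × 419 = 1257
  C-O: 1 × 370 = 370
  C=O: 1 × 771 = 771
  O-H: 1 × 448 = 448
  O=O: 2 × 504 = 1008
  Σ(broken) = 4189 kJ
Bonds formed (products):
  C=O: 4 × 771 = 3084
  O-H: 4 × 448 = 1792
  Σ(formed) = 4876 kJ
ΔH = Σ(broken) − Σ(formed) = 4189 − 4876 = −687 kJ
For 2× the reaction as written: 2 × (−687) = −1374 kJ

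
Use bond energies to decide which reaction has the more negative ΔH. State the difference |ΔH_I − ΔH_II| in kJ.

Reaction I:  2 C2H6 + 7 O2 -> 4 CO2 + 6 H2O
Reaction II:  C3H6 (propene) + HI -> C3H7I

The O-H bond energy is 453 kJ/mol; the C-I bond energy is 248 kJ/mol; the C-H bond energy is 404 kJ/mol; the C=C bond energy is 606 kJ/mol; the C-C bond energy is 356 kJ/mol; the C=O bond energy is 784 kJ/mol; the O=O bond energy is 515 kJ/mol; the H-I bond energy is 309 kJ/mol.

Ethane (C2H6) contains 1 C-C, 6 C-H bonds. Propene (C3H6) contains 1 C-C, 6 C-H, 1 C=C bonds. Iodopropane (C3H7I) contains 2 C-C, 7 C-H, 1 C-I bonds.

Reaction I:
  Bonds broken (reactants):
    C-C: 2 × 356 = 712
    C-H: 12 × 404 = 4848
    O=O: 7 × 515 = 3605
    Σ(broken) = 9165 kJ
  Bonds formed (products):
    C=O: 8 × 784 = 6272
    O-H: 12 × 453 = 5436
    Σ(formed) = 11708 kJ
  ΔH_I = 9165 − 11708 = −2543 kJ
Reaction II:
  Bonds broken (reactants):
    C-C: 1 × 356 = 356
    C-H: 6 × 404 = 2424
    C=C: 1 × 606 = 606
    H-I: 1 × 309 = 309
    Σ(broken) = 3695 kJ
  Bonds formed (products):
    C-C: 2 × 356 = 712
    C-H: 7 × 404 = 2828
    C-I: 1 × 248 = 248
    Σ(formed) = 3788 kJ
  ΔH_II = 3695 − 3788 = −93 kJ
ΔH_I − ΔH_II = −2450 kJ, so reaction I has the more negative ΔH; |ΔH_I − ΔH_II| = 2450 kJ.

Reaction I, by 2450 kJ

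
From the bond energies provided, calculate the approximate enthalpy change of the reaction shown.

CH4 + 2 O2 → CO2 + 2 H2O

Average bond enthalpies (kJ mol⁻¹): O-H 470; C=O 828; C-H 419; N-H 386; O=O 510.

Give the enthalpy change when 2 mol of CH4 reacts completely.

Bonds broken (reactants):
  C-H: 4 × 419 = 1676
  O=O: 2 × 510 = 1020
  Σ(broken) = 2696 kJ
Bonds formed (products):
  C=O: 2 × 828 = 1656
  O-H: 4 × 470 = 1880
  Σ(formed) = 3536 kJ
ΔH = Σ(broken) − Σ(formed) = 2696 − 3536 = −840 kJ
For 2× the reaction as written: 2 × (−840) = −1680 kJ

ΔH = −1680 kJ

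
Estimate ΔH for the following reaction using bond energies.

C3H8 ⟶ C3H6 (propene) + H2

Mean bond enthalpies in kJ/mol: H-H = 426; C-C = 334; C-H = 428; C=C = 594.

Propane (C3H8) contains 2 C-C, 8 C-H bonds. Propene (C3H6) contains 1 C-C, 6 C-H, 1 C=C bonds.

Bonds broken (reactants):
  C-C: 2 × 334 = 668
  C-H: 8 × 428 = 3424
  Σ(broken) = 4092 kJ
Bonds formed (products):
  C-C: 1 × 334 = 334
  C-H: 6 × 428 = 2568
  C=C: 1 × 594 = 594
  H-H: 1 × 426 = 426
  Σ(formed) = 3922 kJ
ΔH = Σ(broken) − Σ(formed) = 4092 − 3922 = +170 kJ

ΔH ≈ +170 kJ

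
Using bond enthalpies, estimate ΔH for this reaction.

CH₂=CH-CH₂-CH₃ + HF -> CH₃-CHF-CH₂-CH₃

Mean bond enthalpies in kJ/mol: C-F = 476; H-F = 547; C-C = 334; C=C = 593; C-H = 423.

ΔH ≈ −93 kJ

Bonds broken (reactants):
  C-C: 2 × 334 = 668
  C-H: 8 × 423 = 3384
  C=C: 1 × 593 = 593
  H-F: 1 × 547 = 547
  Σ(broken) = 5192 kJ
Bonds formed (products):
  C-C: 3 × 334 = 1002
  C-F: 1 × 476 = 476
  C-H: 9 × 423 = 3807
  Σ(formed) = 5285 kJ
ΔH = Σ(broken) − Σ(formed) = 5192 − 5285 = −93 kJ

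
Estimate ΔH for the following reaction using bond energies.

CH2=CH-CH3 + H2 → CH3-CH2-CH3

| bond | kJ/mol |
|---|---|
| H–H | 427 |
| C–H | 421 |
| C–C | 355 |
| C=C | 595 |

ΔH ≈ −175 kJ

Bonds broken (reactants):
  C–C: 1 × 355 = 355
  C–H: 6 × 421 = 2526
  C=C: 1 × 595 = 595
  H–H: 1 × 427 = 427
  Σ(broken) = 3903 kJ
Bonds formed (products):
  C–C: 2 × 355 = 710
  C–H: 8 × 421 = 3368
  Σ(formed) = 4078 kJ
ΔH = Σ(broken) − Σ(formed) = 3903 − 4078 = −175 kJ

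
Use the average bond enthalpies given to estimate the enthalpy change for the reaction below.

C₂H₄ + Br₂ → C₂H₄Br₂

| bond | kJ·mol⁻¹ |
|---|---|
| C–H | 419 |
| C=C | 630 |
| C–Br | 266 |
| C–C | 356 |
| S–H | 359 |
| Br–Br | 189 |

ΔH ≈ −69 kJ

Bonds broken (reactants):
  Br–Br: 1 × 189 = 189
  C–H: 4 × 419 = 1676
  C=C: 1 × 630 = 630
  Σ(broken) = 2495 kJ
Bonds formed (products):
  C–Br: 2 × 266 = 532
  C–C: 1 × 356 = 356
  C–H: 4 × 419 = 1676
  Σ(formed) = 2564 kJ
ΔH = Σ(broken) − Σ(formed) = 2495 − 2564 = −69 kJ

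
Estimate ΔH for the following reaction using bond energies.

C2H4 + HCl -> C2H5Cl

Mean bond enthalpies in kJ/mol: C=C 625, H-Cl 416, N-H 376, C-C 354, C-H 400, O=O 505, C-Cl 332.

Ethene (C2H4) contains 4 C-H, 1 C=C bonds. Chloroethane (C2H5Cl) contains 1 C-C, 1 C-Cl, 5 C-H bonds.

Bonds broken (reactants):
  C-H: 4 × 400 = 1600
  C=C: 1 × 625 = 625
  H-Cl: 1 × 416 = 416
  Σ(broken) = 2641 kJ
Bonds formed (products):
  C-C: 1 × 354 = 354
  C-Cl: 1 × 332 = 332
  C-H: 5 × 400 = 2000
  Σ(formed) = 2686 kJ
ΔH = Σ(broken) − Σ(formed) = 2641 − 2686 = −45 kJ

ΔH ≈ −45 kJ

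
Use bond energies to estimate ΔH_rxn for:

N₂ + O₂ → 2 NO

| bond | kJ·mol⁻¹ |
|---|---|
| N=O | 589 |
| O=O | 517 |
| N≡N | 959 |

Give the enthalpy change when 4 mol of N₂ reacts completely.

Bonds broken (reactants):
  N≡N: 1 × 959 = 959
  O=O: 1 × 517 = 517
  Σ(broken) = 1476 kJ
Bonds formed (products):
  N=O: 2 × 589 = 1178
  Σ(formed) = 1178 kJ
ΔH = Σ(broken) − Σ(formed) = 1476 − 1178 = +298 kJ
For 4× the reaction as written: 4 × (+298) = +1192 kJ

ΔH = +1192 kJ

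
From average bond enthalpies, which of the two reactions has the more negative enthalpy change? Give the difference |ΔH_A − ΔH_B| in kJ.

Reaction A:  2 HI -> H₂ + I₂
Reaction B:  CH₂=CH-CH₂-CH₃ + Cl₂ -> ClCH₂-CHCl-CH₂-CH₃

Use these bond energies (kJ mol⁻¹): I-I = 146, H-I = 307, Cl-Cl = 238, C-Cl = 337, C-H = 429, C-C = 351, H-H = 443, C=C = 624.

Reaction B, by 188 kJ

Reaction A:
  Bonds broken (reactants):
    H-I: 2 × 307 = 614
    Σ(broken) = 614 kJ
  Bonds formed (products):
    H-H: 1 × 443 = 443
    I-I: 1 × 146 = 146
    Σ(formed) = 589 kJ
  ΔH_A = 614 − 589 = +25 kJ
Reaction B:
  Bonds broken (reactants):
    C-C: 2 × 351 = 702
    C-H: 8 × 429 = 3432
    C=C: 1 × 624 = 624
    Cl-Cl: 1 × 238 = 238
    Σ(broken) = 4996 kJ
  Bonds formed (products):
    C-C: 3 × 351 = 1053
    C-Cl: 2 × 337 = 674
    C-H: 8 × 429 = 3432
    Σ(formed) = 5159 kJ
  ΔH_B = 4996 − 5159 = −163 kJ
ΔH_A − ΔH_B = +188 kJ, so reaction B has the more negative ΔH; |ΔH_A − ΔH_B| = 188 kJ.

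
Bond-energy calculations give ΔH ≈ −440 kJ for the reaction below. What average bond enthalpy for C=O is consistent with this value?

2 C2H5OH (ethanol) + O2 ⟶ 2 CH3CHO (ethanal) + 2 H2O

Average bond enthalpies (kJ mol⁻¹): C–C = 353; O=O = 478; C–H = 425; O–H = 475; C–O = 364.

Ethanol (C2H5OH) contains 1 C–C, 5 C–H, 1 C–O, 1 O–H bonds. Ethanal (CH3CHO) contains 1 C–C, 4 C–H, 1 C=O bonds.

Let D be the C=O bond energy.
Σ(broken) = 2×353 + 10×425 + 2×364 + 2×475 + 1×478 = 7112
Σ(formed) = 2×353 + 8×425 + 2×D + 4×475 = 6006 + 2D
ΔH = Σ(broken) − Σ(formed) = (7112) − (6006 + 2D) = +1106 − 2D
Setting this equal to −440 kJ gives 2D = 1546, so D = 773 kJ/mol.

D(C=O) ≈ 773 kJ/mol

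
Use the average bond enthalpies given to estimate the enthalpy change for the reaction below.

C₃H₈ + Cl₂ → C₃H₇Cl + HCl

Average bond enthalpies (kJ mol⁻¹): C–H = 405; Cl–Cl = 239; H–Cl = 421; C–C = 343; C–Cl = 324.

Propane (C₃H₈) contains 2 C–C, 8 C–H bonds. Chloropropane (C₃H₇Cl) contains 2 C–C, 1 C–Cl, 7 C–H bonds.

ΔH ≈ −101 kJ

Bonds broken (reactants):
  C–C: 2 × 343 = 686
  C–H: 8 × 405 = 3240
  Cl–Cl: 1 × 239 = 239
  Σ(broken) = 4165 kJ
Bonds formed (products):
  C–C: 2 × 343 = 686
  C–Cl: 1 × 324 = 324
  C–H: 7 × 405 = 2835
  H–Cl: 1 × 421 = 421
  Σ(formed) = 4266 kJ
ΔH = Σ(broken) − Σ(formed) = 4165 − 4266 = −101 kJ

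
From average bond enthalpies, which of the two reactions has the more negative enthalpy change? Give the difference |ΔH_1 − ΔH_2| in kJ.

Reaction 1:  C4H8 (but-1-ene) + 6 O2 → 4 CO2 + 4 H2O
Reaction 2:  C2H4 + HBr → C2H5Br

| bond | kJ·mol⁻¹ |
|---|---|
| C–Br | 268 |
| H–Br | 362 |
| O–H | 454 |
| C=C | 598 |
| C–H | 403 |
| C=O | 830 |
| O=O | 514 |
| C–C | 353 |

Reaction 1:
  Bonds broken (reactants):
    C–C: 2 × 353 = 706
    C–H: 8 × 403 = 3224
    C=C: 1 × 598 = 598
    O=O: 6 × 514 = 3084
    Σ(broken) = 7612 kJ
  Bonds formed (products):
    C=O: 8 × 830 = 6640
    O–H: 8 × 454 = 3632
    Σ(formed) = 10272 kJ
  ΔH_1 = 7612 − 10272 = −2660 kJ
Reaction 2:
  Bonds broken (reactants):
    C–H: 4 × 403 = 1612
    C=C: 1 × 598 = 598
    H–Br: 1 × 362 = 362
    Σ(broken) = 2572 kJ
  Bonds formed (products):
    C–Br: 1 × 268 = 268
    C–C: 1 × 353 = 353
    C–H: 5 × 403 = 2015
    Σ(formed) = 2636 kJ
  ΔH_2 = 2572 − 2636 = −64 kJ
ΔH_1 − ΔH_2 = −2596 kJ, so reaction 1 has the more negative ΔH; |ΔH_1 − ΔH_2| = 2596 kJ.

Reaction 1, by 2596 kJ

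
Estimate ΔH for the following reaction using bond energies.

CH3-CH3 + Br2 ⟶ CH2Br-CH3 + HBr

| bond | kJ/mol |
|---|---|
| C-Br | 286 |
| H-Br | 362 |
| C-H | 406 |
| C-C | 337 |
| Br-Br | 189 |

ΔH ≈ −53 kJ

Bonds broken (reactants):
  Br-Br: 1 × 189 = 189
  C-C: 1 × 337 = 337
  C-H: 6 × 406 = 2436
  Σ(broken) = 2962 kJ
Bonds formed (products):
  C-Br: 1 × 286 = 286
  C-C: 1 × 337 = 337
  C-H: 5 × 406 = 2030
  H-Br: 1 × 362 = 362
  Σ(formed) = 3015 kJ
ΔH = Σ(broken) − Σ(formed) = 2962 − 3015 = −53 kJ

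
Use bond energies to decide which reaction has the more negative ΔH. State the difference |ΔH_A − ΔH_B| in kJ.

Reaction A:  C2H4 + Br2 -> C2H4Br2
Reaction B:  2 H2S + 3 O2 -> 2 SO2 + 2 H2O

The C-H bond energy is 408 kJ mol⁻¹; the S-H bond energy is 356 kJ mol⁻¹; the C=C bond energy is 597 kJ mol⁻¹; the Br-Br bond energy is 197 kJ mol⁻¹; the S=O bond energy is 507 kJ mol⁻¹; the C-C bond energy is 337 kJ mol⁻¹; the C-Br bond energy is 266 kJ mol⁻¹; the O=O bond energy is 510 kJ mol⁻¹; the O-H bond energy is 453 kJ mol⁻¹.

Reaction A:
  Bonds broken (reactants):
    Br-Br: 1 × 197 = 197
    C-H: 4 × 408 = 1632
    C=C: 1 × 597 = 597
    Σ(broken) = 2426 kJ
  Bonds formed (products):
    C-Br: 2 × 266 = 532
    C-C: 1 × 337 = 337
    C-H: 4 × 408 = 1632
    Σ(formed) = 2501 kJ
  ΔH_A = 2426 − 2501 = −75 kJ
Reaction B:
  Bonds broken (reactants):
    O=O: 3 × 510 = 1530
    S-H: 4 × 356 = 1424
    Σ(broken) = 2954 kJ
  Bonds formed (products):
    O-H: 4 × 453 = 1812
    S=O: 4 × 507 = 2028
    Σ(formed) = 3840 kJ
  ΔH_B = 2954 − 3840 = −886 kJ
ΔH_A − ΔH_B = +811 kJ, so reaction B has the more negative ΔH; |ΔH_A − ΔH_B| = 811 kJ.

Reaction B, by 811 kJ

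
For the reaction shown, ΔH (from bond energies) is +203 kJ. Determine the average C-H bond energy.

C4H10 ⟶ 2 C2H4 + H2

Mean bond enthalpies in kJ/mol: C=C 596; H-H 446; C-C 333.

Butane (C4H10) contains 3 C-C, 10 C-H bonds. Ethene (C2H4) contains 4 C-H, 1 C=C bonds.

D(C-H) ≈ 421 kJ/mol

Let D be the C-H bond energy.
Σ(broken) = 3×333 + 10×D = 999 + 10D
Σ(formed) = 8×D + 2×596 + 1×446 = 1638 + 8D
ΔH = Σ(broken) − Σ(formed) = (999 + 10D) − (1638 + 8D) = −639 + 2D
Setting this equal to +203 kJ gives 2D = 842, so D = 421 kJ/mol.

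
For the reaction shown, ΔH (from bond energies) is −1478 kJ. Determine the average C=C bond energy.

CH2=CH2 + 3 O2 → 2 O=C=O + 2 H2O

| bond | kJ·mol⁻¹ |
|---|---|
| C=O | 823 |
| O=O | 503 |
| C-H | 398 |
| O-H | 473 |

Let D be the C=C bond energy.
Σ(broken) = 4×398 + 1×D + 3×503 = 3101 + D
Σ(formed) = 4×823 + 4×473 = 5184
ΔH = Σ(broken) − Σ(formed) = (3101 + D) − (5184) = −2083 + D
Setting this equal to −1478 kJ gives D = 605 kJ/mol.

D(C=C) ≈ 605 kJ/mol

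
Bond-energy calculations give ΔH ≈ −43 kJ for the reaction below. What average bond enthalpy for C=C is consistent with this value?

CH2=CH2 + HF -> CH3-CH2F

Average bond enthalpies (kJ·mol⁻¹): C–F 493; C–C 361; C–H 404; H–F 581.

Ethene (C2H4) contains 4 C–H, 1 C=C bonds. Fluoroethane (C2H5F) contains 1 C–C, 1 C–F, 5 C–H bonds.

D(C=C) ≈ 634 kJ/mol

Let D be the C=C bond energy.
Σ(broken) = 4×404 + 1×D + 1×581 = 2197 + D
Σ(formed) = 1×361 + 1×493 + 5×404 = 2874
ΔH = Σ(broken) − Σ(formed) = (2197 + D) − (2874) = −677 + D
Setting this equal to −43 kJ gives D = 634 kJ/mol.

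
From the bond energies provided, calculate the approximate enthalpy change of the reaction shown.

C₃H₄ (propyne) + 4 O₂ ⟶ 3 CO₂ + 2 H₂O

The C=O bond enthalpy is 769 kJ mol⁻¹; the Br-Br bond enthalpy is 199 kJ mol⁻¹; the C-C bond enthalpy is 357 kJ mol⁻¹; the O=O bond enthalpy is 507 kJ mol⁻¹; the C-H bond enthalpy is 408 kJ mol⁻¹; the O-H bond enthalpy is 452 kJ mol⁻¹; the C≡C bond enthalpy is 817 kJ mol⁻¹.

Bonds broken (reactants):
  C≡C: 1 × 817 = 817
  C-C: 1 × 357 = 357
  C-H: 4 × 408 = 1632
  O=O: 4 × 507 = 2028
  Σ(broken) = 4834 kJ
Bonds formed (products):
  C=O: 6 × 769 = 4614
  O-H: 4 × 452 = 1808
  Σ(formed) = 6422 kJ
ΔH = Σ(broken) − Σ(formed) = 4834 − 6422 = −1588 kJ

ΔH ≈ −1588 kJ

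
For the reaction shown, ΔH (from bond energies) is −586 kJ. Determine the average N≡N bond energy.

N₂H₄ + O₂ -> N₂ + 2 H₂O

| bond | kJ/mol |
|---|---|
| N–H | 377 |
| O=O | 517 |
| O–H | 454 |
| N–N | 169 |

D(N≡N) ≈ 964 kJ/mol

Let D be the N≡N bond energy.
Σ(broken) = 4×377 + 1×169 + 1×517 = 2194
Σ(formed) = 1×D + 4×454 = 1816 + D
ΔH = Σ(broken) − Σ(formed) = (2194) − (1816 + D) = +378 − D
Setting this equal to −586 kJ gives D = 964 kJ/mol.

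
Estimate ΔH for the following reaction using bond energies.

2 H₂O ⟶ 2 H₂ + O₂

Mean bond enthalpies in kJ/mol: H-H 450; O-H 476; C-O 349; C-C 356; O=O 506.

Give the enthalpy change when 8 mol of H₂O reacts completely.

Bonds broken (reactants):
  O-H: 4 × 476 = 1904
  Σ(broken) = 1904 kJ
Bonds formed (products):
  H-H: 2 × 450 = 900
  O=O: 1 × 506 = 506
  Σ(formed) = 1406 kJ
ΔH = Σ(broken) − Σ(formed) = 1904 − 1406 = +498 kJ
For 4× the reaction as written: 4 × (+498) = +1992 kJ

ΔH = +1992 kJ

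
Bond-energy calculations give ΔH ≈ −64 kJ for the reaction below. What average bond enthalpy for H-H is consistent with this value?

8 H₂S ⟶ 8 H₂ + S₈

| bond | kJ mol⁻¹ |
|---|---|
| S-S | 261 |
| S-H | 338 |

Let D be the H-H bond energy.
Σ(broken) = 16×338 = 5408
Σ(formed) = 8×D + 8×261 = 2088 + 8D
ΔH = Σ(broken) − Σ(formed) = (5408) − (2088 + 8D) = +3320 − 8D
Setting this equal to −64 kJ gives 8D = 3384, so D = 423 kJ/mol.

D(H-H) ≈ 423 kJ/mol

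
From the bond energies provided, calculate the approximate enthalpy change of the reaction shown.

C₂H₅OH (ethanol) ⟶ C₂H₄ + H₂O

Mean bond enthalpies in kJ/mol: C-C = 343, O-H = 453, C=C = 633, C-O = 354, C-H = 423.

ΔH ≈ +34 kJ

Bonds broken (reactants):
  C-C: 1 × 343 = 343
  C-H: 5 × 423 = 2115
  C-O: 1 × 354 = 354
  O-H: 1 × 453 = 453
  Σ(broken) = 3265 kJ
Bonds formed (products):
  C-H: 4 × 423 = 1692
  C=C: 1 × 633 = 633
  O-H: 2 × 453 = 906
  Σ(formed) = 3231 kJ
ΔH = Σ(broken) − Σ(formed) = 3265 − 3231 = +34 kJ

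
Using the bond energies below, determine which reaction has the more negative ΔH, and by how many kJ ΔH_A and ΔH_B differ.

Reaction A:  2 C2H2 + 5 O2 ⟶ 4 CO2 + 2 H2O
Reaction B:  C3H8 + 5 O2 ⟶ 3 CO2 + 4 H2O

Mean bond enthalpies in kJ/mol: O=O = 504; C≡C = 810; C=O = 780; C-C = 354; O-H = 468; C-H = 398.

Reaction A, by 368 kJ

Reaction A:
  Bonds broken (reactants):
    C≡C: 2 × 810 = 1620
    C-H: 4 × 398 = 1592
    O=O: 5 × 504 = 2520
    Σ(broken) = 5732 kJ
  Bonds formed (products):
    C=O: 8 × 780 = 6240
    O-H: 4 × 468 = 1872
    Σ(formed) = 8112 kJ
  ΔH_A = 5732 − 8112 = −2380 kJ
Reaction B:
  Bonds broken (reactants):
    C-C: 2 × 354 = 708
    C-H: 8 × 398 = 3184
    O=O: 5 × 504 = 2520
    Σ(broken) = 6412 kJ
  Bonds formed (products):
    C=O: 6 × 780 = 4680
    O-H: 8 × 468 = 3744
    Σ(formed) = 8424 kJ
  ΔH_B = 6412 − 8424 = −2012 kJ
ΔH_A − ΔH_B = −368 kJ, so reaction A has the more negative ΔH; |ΔH_A − ΔH_B| = 368 kJ.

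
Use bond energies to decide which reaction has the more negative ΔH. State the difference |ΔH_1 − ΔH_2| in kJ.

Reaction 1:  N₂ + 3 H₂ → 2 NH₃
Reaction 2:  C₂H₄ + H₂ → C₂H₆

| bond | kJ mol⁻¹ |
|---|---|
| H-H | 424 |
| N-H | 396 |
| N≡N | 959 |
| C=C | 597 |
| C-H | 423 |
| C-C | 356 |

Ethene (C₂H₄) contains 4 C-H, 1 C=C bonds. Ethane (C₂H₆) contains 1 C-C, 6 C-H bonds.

Reaction 2, by 36 kJ

Reaction 1:
  Bonds broken (reactants):
    H-H: 3 × 424 = 1272
    N≡N: 1 × 959 = 959
    Σ(broken) = 2231 kJ
  Bonds formed (products):
    N-H: 6 × 396 = 2376
    Σ(formed) = 2376 kJ
  ΔH_1 = 2231 − 2376 = −145 kJ
Reaction 2:
  Bonds broken (reactants):
    C-H: 4 × 423 = 1692
    C=C: 1 × 597 = 597
    H-H: 1 × 424 = 424
    Σ(broken) = 2713 kJ
  Bonds formed (products):
    C-C: 1 × 356 = 356
    C-H: 6 × 423 = 2538
    Σ(formed) = 2894 kJ
  ΔH_2 = 2713 − 2894 = −181 kJ
ΔH_1 − ΔH_2 = +36 kJ, so reaction 2 has the more negative ΔH; |ΔH_1 − ΔH_2| = 36 kJ.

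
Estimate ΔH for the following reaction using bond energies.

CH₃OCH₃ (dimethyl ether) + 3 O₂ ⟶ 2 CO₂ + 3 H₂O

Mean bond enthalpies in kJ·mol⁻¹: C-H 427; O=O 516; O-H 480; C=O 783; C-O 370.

ΔH ≈ −1162 kJ

Bonds broken (reactants):
  C-H: 6 × 427 = 2562
  C-O: 2 × 370 = 740
  O=O: 3 × 516 = 1548
  Σ(broken) = 4850 kJ
Bonds formed (products):
  C=O: 4 × 783 = 3132
  O-H: 6 × 480 = 2880
  Σ(formed) = 6012 kJ
ΔH = Σ(broken) − Σ(formed) = 4850 − 6012 = −1162 kJ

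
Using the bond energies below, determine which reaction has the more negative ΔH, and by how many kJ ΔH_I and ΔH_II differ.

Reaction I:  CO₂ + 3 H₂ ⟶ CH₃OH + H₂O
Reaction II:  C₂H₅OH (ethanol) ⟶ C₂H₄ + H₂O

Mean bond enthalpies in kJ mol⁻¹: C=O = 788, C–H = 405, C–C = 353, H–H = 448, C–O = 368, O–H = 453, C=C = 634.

Reaction I, by 61 kJ

Reaction I:
  Bonds broken (reactants):
    C=O: 2 × 788 = 1576
    H–H: 3 × 448 = 1344
    Σ(broken) = 2920 kJ
  Bonds formed (products):
    C–H: 3 × 405 = 1215
    C–O: 1 × 368 = 368
    O–H: 3 × 453 = 1359
    Σ(formed) = 2942 kJ
  ΔH_I = 2920 − 2942 = −22 kJ
Reaction II:
  Bonds broken (reactants):
    C–C: 1 × 353 = 353
    C–H: 5 × 405 = 2025
    C–O: 1 × 368 = 368
    O–H: 1 × 453 = 453
    Σ(broken) = 3199 kJ
  Bonds formed (products):
    C–H: 4 × 405 = 1620
    C=C: 1 × 634 = 634
    O–H: 2 × 453 = 906
    Σ(formed) = 3160 kJ
  ΔH_II = 3199 − 3160 = +39 kJ
ΔH_I − ΔH_II = −61 kJ, so reaction I has the more negative ΔH; |ΔH_I − ΔH_II| = 61 kJ.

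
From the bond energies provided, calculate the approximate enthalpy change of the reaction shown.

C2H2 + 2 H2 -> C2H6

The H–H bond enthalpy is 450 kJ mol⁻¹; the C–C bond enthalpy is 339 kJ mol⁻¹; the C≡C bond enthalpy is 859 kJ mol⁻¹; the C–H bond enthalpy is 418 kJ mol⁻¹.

Bonds broken (reactants):
  C≡C: 1 × 859 = 859
  C–H: 2 × 418 = 836
  H–H: 2 × 450 = 900
  Σ(broken) = 2595 kJ
Bonds formed (products):
  C–C: 1 × 339 = 339
  C–H: 6 × 418 = 2508
  Σ(formed) = 2847 kJ
ΔH = Σ(broken) − Σ(formed) = 2595 − 2847 = −252 kJ

ΔH ≈ −252 kJ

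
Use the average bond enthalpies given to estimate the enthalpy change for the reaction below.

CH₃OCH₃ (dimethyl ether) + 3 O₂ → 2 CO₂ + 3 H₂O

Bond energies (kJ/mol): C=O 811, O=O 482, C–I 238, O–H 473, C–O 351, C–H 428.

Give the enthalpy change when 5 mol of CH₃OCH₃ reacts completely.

Bonds broken (reactants):
  C–H: 6 × 428 = 2568
  C–O: 2 × 351 = 702
  O=O: 3 × 482 = 1446
  Σ(broken) = 4716 kJ
Bonds formed (products):
  C=O: 4 × 811 = 3244
  O–H: 6 × 473 = 2838
  Σ(formed) = 6082 kJ
ΔH = Σ(broken) − Σ(formed) = 4716 − 6082 = −1366 kJ
For 5× the reaction as written: 5 × (−1366) = −6830 kJ

ΔH = −6830 kJ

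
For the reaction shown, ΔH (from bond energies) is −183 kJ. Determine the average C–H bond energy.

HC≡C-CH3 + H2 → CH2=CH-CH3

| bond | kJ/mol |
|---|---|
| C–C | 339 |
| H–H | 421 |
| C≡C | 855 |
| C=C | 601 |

D(C–H) ≈ 429 kJ/mol

Let D be the C–H bond energy.
Σ(broken) = 1×855 + 1×339 + 4×D + 1×421 = 1615 + 4D
Σ(formed) = 1×339 + 6×D + 1×601 = 940 + 6D
ΔH = Σ(broken) − Σ(formed) = (1615 + 4D) − (940 + 6D) = +675 − 2D
Setting this equal to −183 kJ gives 2D = 858, so D = 429 kJ/mol.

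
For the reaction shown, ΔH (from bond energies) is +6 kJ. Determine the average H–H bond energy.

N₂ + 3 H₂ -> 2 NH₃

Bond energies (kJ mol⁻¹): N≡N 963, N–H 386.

Let D be the H–H bond energy.
Σ(broken) = 3×D + 1×963 = 963 + 3D
Σ(formed) = 6×386 = 2316
ΔH = Σ(broken) − Σ(formed) = (963 + 3D) − (2316) = −1353 + 3D
Setting this equal to +6 kJ gives 3D = 1359, so D = 453 kJ/mol.

D(H–H) ≈ 453 kJ/mol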